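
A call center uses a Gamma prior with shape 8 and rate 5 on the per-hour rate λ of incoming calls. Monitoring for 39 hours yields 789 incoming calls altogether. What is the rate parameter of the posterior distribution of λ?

44

Total count 789 over total exposure 39 hours.
Gamma(α, β) with Poisson data over total exposure Σt gives posterior Gamma(α+Σx, β+Σt) = Gamma(797, 44).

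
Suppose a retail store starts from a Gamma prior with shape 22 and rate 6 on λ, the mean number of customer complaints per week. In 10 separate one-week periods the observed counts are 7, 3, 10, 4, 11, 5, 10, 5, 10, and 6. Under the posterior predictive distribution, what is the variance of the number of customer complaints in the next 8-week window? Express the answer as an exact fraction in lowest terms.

279/4

Total count: 7 + 3 + 10 + 4 + 11 + 5 + 10 + 5 + 10 + 6 = 71.
Total exposure: 10 weeks.
By Gamma–Poisson conjugacy, the posterior is Gamma(α + Σx, β + Σt) = Gamma(22 + 71, 6 + 10) = Gamma(93, 16).
The posterior predictive for a window of length T is Negative Binomial with variance T·α'·(β'+T)/β'² = 8·93·24/256 = 279/4.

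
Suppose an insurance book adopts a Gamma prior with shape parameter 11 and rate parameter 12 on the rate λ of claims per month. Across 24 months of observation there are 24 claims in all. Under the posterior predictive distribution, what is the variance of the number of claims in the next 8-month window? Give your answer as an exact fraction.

770/81

Total count 24 over total exposure 24 months.
The Gamma prior is conjugate for the Poisson rate, so λ | data ~ Gamma(11+24, 12+24) = Gamma(35, 36).
The posterior predictive for a window of length T is Negative Binomial with variance T·α'·(β'+T)/β'² = 8·35·44/1296 = 770/81.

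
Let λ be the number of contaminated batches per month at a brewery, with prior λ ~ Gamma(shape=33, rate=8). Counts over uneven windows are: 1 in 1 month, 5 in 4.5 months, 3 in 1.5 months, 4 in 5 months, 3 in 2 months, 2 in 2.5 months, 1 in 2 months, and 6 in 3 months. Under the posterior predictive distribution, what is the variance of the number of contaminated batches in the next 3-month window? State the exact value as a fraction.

Total count: 1 + 5 + 3 + 4 + 3 + 2 + 1 + 6 = 25.
Total exposure: 1 + 4.5 + 1.5 + 5 + 2 + 2.5 + 2 + 3 = 21.5 months.
Posterior: α' = 33 + 25 = 58, β' = 8 + 21.5 = 59/2.
The posterior predictive for a window of length T is Negative Binomial with variance T·α'·(β'+T)/β'² = 3·58·(65/2)/(3481/4) = 22620/3481.

22620/3481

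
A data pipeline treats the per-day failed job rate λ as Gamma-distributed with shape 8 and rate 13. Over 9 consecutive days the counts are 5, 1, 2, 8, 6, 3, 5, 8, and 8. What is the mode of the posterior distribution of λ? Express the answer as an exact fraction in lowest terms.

Total count: 5 + 1 + 2 + 8 + 6 + 3 + 5 + 8 + 8 = 46.
Total exposure: 9 days.
The Gamma prior is conjugate for the Poisson rate, so λ | data ~ Gamma(8+46, 13+9) = Gamma(54, 22).
Posterior mode = (α'−1)/β' = 53/22.

53/22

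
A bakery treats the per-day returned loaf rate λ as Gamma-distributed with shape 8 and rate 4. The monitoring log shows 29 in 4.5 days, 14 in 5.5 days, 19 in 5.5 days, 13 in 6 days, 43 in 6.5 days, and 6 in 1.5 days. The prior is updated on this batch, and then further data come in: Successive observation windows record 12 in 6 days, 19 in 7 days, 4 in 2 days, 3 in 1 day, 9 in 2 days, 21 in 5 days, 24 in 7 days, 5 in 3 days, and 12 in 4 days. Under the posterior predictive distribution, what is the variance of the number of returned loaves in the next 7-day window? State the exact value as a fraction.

522970/19881

Total count: 29 + 14 + 19 + 13 + 43 + 6 = 124.
Total exposure: 4.5 + 5.5 + 5.5 + 6 + 6.5 + 1.5 = 29.5 days.
After the first batch: Gamma(8 + 124, 4 + 29.5) = Gamma(132, 67/2).
Total count: 12 + 19 + 4 + 3 + 9 + 21 + 24 + 5 + 12 = 109.
Total exposure: 6 + 7 + 2 + 1 + 2 + 5 + 7 + 3 + 4 = 37 days.
After the second batch: Gamma(132 + 109, 67/2 + 37) = Gamma(241, 141/2).
The posterior predictive for a window of length T is Negative Binomial with variance T·α'·(β'+T)/β'² = 7·241·(155/2)/(19881/4) = 522970/19881.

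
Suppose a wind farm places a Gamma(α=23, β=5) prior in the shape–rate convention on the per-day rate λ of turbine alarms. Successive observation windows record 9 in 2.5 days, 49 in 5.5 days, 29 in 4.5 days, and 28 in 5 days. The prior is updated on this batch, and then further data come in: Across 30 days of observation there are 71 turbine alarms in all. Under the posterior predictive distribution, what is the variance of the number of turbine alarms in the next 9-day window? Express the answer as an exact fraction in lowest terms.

Total count: 9 + 49 + 29 + 28 = 115.
Total exposure: 2.5 + 5.5 + 4.5 + 5 = 17.5 days.
After the first batch: Gamma(23 + 115, 5 + 17.5) = Gamma(138, 45/2).
Total count 71 over total exposure 30 days.
After the second batch: Gamma(138 + 71, 45/2 + 30) = Gamma(209, 105/2).
The posterior predictive for a window of length T is Negative Binomial with variance T·α'·(β'+T)/β'² = 9·209·(123/2)/(11025/4) = 51414/1225.

51414/1225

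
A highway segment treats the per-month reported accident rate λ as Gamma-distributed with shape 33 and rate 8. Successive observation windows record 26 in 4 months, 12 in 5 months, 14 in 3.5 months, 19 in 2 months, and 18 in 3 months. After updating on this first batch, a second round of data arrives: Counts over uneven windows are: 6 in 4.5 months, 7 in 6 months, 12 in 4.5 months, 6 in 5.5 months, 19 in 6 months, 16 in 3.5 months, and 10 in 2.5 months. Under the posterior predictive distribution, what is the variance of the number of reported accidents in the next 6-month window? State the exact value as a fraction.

19008/841

Total count: 26 + 12 + 14 + 19 + 18 = 89.
Total exposure: 4 + 5 + 3.5 + 2 + 3 = 17.5 months.
After the first batch: Gamma(33 + 89, 8 + 17.5) = Gamma(122, 51/2).
Total count: 6 + 7 + 12 + 6 + 19 + 16 + 10 = 76.
Total exposure: 4.5 + 6 + 4.5 + 5.5 + 6 + 3.5 + 2.5 = 32.5 months.
After the second batch: Gamma(122 + 76, 51/2 + 32.5) = Gamma(198, 58).
The posterior predictive for a window of length T is Negative Binomial with variance T·α'·(β'+T)/β'² = 6·198·64/3364 = 19008/841.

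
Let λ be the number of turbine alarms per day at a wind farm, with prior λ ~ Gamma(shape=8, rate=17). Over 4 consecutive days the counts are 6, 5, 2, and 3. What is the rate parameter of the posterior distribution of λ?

Total count: 6 + 5 + 2 + 3 = 16.
Total exposure: 4 days.
Posterior: α' = 8 + 16 = 24, β' = 17 + 4 = 21.

21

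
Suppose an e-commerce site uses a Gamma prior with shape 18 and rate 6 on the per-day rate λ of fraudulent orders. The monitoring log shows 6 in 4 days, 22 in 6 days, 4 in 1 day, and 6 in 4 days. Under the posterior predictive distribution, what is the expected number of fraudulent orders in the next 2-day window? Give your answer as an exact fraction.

Total count: 6 + 22 + 4 + 6 = 38.
Total exposure: 4 + 6 + 1 + 4 = 15 days.
By Gamma–Poisson conjugacy, the posterior is Gamma(α + Σx, β + Σt) = Gamma(18 + 38, 6 + 15) = Gamma(56, 21).
Predictive mean over a 2-day window = T·E[λ|data] = 2·56/21 = 16/3.

16/3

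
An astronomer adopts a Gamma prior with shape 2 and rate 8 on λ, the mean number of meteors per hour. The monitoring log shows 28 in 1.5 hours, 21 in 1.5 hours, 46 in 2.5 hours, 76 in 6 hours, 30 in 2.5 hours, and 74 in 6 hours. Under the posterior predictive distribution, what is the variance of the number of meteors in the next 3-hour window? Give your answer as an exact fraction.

25761/784

Total count: 28 + 21 + 46 + 76 + 30 + 74 = 275.
Total exposure: 1.5 + 1.5 + 2.5 + 6 + 2.5 + 6 = 20 hours.
Posterior: α' = 2 + 275 = 277, β' = 8 + 20 = 28.
The posterior predictive for a window of length T is Negative Binomial with variance T·α'·(β'+T)/β'² = 3·277·31/784 = 25761/784.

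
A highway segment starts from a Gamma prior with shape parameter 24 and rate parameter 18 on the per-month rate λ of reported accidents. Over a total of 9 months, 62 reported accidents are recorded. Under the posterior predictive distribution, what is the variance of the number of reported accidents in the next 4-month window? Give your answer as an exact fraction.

10664/729

Total count 62 over total exposure 9 months.
The Gamma prior is conjugate for the Poisson rate, so λ | data ~ Gamma(24+62, 18+9) = Gamma(86, 27).
The posterior predictive for a window of length T is Negative Binomial with variance T·α'·(β'+T)/β'² = 4·86·31/729 = 10664/729.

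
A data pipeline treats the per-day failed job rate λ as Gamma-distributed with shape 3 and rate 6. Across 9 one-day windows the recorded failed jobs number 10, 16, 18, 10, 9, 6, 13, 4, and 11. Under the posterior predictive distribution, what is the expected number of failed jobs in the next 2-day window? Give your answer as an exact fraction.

Total count: 10 + 16 + 18 + 10 + 9 + 6 + 13 + 4 + 11 = 97.
Total exposure: 9 days.
By Gamma–Poisson conjugacy, the posterior is Gamma(α + Σx, β + Σt) = Gamma(3 + 97, 6 + 9) = Gamma(100, 15).
Predictive mean over a 2-day window = T·E[λ|data] = 2·100/15 = 40/3.

40/3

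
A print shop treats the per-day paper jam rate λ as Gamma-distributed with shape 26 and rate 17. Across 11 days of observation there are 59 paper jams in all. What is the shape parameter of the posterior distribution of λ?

Total count 59 over total exposure 11 days.
The Gamma prior is conjugate for the Poisson rate, so λ | data ~ Gamma(26+59, 17+11) = Gamma(85, 28).

85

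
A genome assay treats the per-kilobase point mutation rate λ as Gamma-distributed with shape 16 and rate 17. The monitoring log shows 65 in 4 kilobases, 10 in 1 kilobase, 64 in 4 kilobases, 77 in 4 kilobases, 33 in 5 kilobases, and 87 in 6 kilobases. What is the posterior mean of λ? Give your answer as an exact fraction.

352/41

Total count: 65 + 10 + 64 + 77 + 33 + 87 = 336.
Total exposure: 4 + 1 + 4 + 4 + 5 + 6 = 24 kilobases.
Gamma(α, β) with Poisson data over total exposure Σt gives posterior Gamma(α+Σx, β+Σt) = Gamma(352, 41).
Posterior mean = α'/β' = 352/41.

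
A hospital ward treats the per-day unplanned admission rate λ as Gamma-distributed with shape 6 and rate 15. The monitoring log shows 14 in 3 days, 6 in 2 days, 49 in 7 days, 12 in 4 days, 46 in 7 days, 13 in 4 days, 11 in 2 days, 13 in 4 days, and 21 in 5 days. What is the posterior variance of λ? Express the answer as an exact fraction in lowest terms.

191/2809

Total count: 14 + 6 + 49 + 12 + 46 + 13 + 11 + 13 + 21 = 185.
Total exposure: 3 + 2 + 7 + 4 + 7 + 4 + 2 + 4 + 5 = 38 days.
Conjugate update: add total count to the shape and total exposure to the rate, giving Gamma(191, 53).
Posterior variance = α'/β'² = 191/2809.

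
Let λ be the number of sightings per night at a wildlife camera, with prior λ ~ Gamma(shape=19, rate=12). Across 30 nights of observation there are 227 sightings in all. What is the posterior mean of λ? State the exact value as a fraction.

41/7

Total count 227 over total exposure 30 nights.
Posterior: α' = 19 + 227 = 246, β' = 12 + 30 = 42.
Posterior mean = α'/β' = 246/42 = 41/7.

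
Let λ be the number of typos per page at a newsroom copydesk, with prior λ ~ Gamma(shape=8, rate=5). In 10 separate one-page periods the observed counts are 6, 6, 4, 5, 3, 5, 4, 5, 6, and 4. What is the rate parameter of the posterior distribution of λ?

Total count: 6 + 6 + 4 + 5 + 3 + 5 + 4 + 5 + 6 + 4 = 48.
Total exposure: 10 pages.
Posterior: α' = 8 + 48 = 56, β' = 5 + 10 = 15.

15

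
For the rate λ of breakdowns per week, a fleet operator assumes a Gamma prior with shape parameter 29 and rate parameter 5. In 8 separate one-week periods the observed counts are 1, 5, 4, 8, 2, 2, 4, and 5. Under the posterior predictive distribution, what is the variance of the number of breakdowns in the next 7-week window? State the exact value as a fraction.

Total count: 1 + 5 + 4 + 8 + 2 + 2 + 4 + 5 = 31.
Total exposure: 8 weeks.
Posterior: α' = 29 + 31 = 60, β' = 5 + 8 = 13.
The posterior predictive for a window of length T is Negative Binomial with variance T·α'·(β'+T)/β'² = 7·60·20/169 = 8400/169.

8400/169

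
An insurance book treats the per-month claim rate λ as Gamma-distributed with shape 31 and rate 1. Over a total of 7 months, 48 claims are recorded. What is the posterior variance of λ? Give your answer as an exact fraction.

79/64

Total count 48 over total exposure 7 months.
By Gamma–Poisson conjugacy, the posterior is Gamma(α + Σx, β + Σt) = Gamma(31 + 48, 1 + 7) = Gamma(79, 8).
Posterior variance = α'/β'² = 79/64.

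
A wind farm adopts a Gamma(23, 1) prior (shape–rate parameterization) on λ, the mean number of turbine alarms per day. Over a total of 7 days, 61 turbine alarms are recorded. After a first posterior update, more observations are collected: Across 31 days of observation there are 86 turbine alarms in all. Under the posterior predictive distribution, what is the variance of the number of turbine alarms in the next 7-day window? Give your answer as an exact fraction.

54740/1521

Total count 61 over total exposure 7 days.
After the first batch: Gamma(23 + 61, 1 + 7) = Gamma(84, 8).
Total count 86 over total exposure 31 days.
After the second batch: Gamma(84 + 86, 8 + 31) = Gamma(170, 39).
The posterior predictive for a window of length T is Negative Binomial with variance T·α'·(β'+T)/β'² = 7·170·46/1521 = 54740/1521.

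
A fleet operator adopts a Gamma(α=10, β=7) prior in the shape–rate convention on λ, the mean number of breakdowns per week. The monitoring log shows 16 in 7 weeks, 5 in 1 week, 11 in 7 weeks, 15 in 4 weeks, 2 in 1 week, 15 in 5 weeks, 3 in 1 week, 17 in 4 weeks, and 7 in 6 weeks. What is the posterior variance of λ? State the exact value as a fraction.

Total count: 16 + 5 + 11 + 15 + 2 + 15 + 3 + 17 + 7 = 91.
Total exposure: 7 + 1 + 7 + 4 + 1 + 5 + 1 + 4 + 6 = 36 weeks.
Posterior: α' = 10 + 91 = 101, β' = 7 + 36 = 43.
Posterior variance = α'/β'² = 101/1849.

101/1849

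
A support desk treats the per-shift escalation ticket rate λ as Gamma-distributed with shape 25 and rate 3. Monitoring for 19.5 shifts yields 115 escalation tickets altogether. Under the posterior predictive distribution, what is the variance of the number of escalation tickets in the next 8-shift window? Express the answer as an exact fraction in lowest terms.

27328/405

Total count 115 over total exposure 19.5 shifts.
Conjugate update: add total count to the shape and total exposure to the rate, giving Gamma(140, 45/2).
The posterior predictive for a window of length T is Negative Binomial with variance T·α'·(β'+T)/β'² = 8·140·(61/2)/(2025/4) = 27328/405.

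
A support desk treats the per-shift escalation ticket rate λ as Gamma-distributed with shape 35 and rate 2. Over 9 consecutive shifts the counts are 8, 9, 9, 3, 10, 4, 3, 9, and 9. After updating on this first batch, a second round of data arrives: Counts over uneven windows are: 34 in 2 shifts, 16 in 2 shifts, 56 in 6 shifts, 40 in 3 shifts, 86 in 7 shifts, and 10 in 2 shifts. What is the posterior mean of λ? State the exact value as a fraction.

31/3

Total count: 8 + 9 + 9 + 3 + 10 + 4 + 3 + 9 + 9 = 64.
Total exposure: 9 shifts.
After the first batch: Gamma(35 + 64, 2 + 9) = Gamma(99, 11).
Total count: 34 + 16 + 56 + 40 + 86 + 10 = 242.
Total exposure: 2 + 2 + 6 + 3 + 7 + 2 = 22 shifts.
After the second batch: Gamma(99 + 242, 11 + 22) = Gamma(341, 33).
Posterior mean = α'/β' = 341/33 = 31/3.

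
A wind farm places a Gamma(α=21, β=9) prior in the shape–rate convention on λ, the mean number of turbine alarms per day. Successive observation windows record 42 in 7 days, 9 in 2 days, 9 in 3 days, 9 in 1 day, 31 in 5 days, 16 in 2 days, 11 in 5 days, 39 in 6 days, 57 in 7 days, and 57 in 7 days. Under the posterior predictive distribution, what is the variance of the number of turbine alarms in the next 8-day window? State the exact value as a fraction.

Total count: 42 + 9 + 9 + 9 + 31 + 16 + 11 + 39 + 57 + 57 = 280.
Total exposure: 7 + 2 + 3 + 1 + 5 + 2 + 5 + 6 + 7 + 7 = 45 days.
Posterior: α' = 21 + 280 = 301, β' = 9 + 45 = 54.
The posterior predictive for a window of length T is Negative Binomial with variance T·α'·(β'+T)/β'² = 8·301·62/2916 = 37324/729.

37324/729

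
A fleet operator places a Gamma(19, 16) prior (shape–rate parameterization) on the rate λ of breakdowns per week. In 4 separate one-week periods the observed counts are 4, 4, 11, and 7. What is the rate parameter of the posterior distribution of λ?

20

Total count: 4 + 4 + 11 + 7 = 26.
Total exposure: 4 weeks.
Posterior: α' = 19 + 26 = 45, β' = 16 + 4 = 20.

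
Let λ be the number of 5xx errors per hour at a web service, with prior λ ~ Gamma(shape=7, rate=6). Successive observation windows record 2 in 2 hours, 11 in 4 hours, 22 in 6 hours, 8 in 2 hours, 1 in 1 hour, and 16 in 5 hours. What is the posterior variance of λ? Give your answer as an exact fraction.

Total count: 2 + 11 + 22 + 8 + 1 + 16 = 60.
Total exposure: 2 + 4 + 6 + 2 + 1 + 5 = 20 hours.
Conjugate update: add total count to the shape and total exposure to the rate, giving Gamma(67, 26).
Posterior variance = α'/β'² = 67/676.

67/676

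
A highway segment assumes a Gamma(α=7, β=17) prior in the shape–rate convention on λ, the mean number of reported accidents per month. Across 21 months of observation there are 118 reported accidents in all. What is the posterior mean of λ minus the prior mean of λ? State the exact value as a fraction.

Total count 118 over total exposure 21 months.
Posterior: α' = 7 + 118 = 125, β' = 17 + 21 = 38.
Posterior mean = 125/38 = 125/38; prior mean = 7/17 = 7/17. Difference = 125/38 − 7/17 = 1859/646.

1859/646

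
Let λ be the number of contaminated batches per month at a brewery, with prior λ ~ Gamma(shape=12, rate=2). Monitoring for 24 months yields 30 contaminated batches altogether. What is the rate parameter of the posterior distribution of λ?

26

Total count 30 over total exposure 24 months.
By Gamma–Poisson conjugacy, the posterior is Gamma(α + Σx, β + Σt) = Gamma(12 + 30, 2 + 24) = Gamma(42, 26).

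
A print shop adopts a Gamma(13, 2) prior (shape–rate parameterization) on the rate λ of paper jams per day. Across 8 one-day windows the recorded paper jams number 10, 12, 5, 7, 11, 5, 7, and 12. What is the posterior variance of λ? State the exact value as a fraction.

Total count: 10 + 12 + 5 + 7 + 11 + 5 + 7 + 12 = 69.
Total exposure: 8 days.
The Gamma prior is conjugate for the Poisson rate, so λ | data ~ Gamma(13+69, 2+8) = Gamma(82, 10).
Posterior variance = α'/β'² = 82/100 = 41/50.

41/50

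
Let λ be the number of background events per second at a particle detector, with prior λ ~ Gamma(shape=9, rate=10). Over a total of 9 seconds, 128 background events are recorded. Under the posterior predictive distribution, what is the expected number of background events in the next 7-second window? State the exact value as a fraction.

Total count 128 over total exposure 9 seconds.
Gamma(α, β) with Poisson data over total exposure Σt gives posterior Gamma(α+Σx, β+Σt) = Gamma(137, 19).
Predictive mean over a 7-second window = T·E[λ|data] = 7·137/19 = 959/19.

959/19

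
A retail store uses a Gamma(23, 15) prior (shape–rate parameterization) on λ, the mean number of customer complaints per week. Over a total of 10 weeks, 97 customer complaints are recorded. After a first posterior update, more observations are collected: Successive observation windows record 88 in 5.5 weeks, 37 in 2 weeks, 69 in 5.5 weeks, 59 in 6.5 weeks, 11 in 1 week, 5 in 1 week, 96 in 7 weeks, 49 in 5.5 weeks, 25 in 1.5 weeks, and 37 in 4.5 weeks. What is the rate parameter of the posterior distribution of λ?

Total count 97 over total exposure 10 weeks.
After the first batch: Gamma(23 + 97, 15 + 10) = Gamma(120, 25).
Total count: 88 + 37 + 69 + 59 + 11 + 5 + 96 + 49 + 25 + 37 = 476.
Total exposure: 5.5 + 2 + 5.5 + 6.5 + 1 + 1 + 7 + 5.5 + 1.5 + 4.5 = 40 weeks.
After the second batch: Gamma(120 + 476, 25 + 40) = Gamma(596, 65).

65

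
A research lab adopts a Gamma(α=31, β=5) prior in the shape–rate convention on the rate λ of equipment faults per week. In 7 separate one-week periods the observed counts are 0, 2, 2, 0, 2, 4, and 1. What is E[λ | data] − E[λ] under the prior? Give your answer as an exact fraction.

Total count: 0 + 2 + 2 + 0 + 2 + 4 + 1 = 11.
Total exposure: 7 weeks.
By Gamma–Poisson conjugacy, the posterior is Gamma(α + Σx, β + Σt) = Gamma(31 + 11, 5 + 7) = Gamma(42, 12).
Posterior mean = 42/12 = 7/2; prior mean = 31/5 = 31/5. Difference = 7/2 − 31/5 = -27/10.

-27/10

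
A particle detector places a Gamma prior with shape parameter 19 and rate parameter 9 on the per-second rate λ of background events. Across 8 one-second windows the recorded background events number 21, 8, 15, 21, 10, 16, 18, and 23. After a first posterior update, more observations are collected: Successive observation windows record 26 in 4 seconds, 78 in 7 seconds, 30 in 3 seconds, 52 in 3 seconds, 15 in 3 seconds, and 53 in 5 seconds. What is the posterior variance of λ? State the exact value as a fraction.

Total count: 21 + 8 + 15 + 21 + 10 + 16 + 18 + 23 = 132.
Total exposure: 8 seconds.
After the first batch: Gamma(19 + 132, 9 + 8) = Gamma(151, 17).
Total count: 26 + 78 + 30 + 52 + 15 + 53 = 254.
Total exposure: 4 + 7 + 3 + 3 + 3 + 5 = 25 seconds.
After the second batch: Gamma(151 + 254, 17 + 25) = Gamma(405, 42).
Posterior variance = α'/β'² = 405/1764 = 45/196.

45/196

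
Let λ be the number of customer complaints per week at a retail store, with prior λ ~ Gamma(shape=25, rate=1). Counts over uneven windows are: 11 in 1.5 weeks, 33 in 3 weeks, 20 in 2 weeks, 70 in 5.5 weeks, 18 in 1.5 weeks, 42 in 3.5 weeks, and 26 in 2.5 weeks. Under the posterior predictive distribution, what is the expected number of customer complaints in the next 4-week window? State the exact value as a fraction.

Total count: 11 + 33 + 20 + 70 + 18 + 42 + 26 = 220.
Total exposure: 1.5 + 3 + 2 + 5.5 + 1.5 + 3.5 + 2.5 = 19.5 weeks.
Posterior: α' = 25 + 220 = 245, β' = 1 + 19.5 = 41/2.
Predictive mean over a 4-week window = T·E[λ|data] = 4·245/(41/2) = 1960/41.

1960/41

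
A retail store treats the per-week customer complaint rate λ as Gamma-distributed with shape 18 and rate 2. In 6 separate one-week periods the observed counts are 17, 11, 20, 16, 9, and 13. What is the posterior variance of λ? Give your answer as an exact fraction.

Total count: 17 + 11 + 20 + 16 + 9 + 13 = 86.
Total exposure: 6 weeks.
Posterior: α' = 18 + 86 = 104, β' = 2 + 6 = 8.
Posterior variance = α'/β'² = 104/64 = 13/8.

13/8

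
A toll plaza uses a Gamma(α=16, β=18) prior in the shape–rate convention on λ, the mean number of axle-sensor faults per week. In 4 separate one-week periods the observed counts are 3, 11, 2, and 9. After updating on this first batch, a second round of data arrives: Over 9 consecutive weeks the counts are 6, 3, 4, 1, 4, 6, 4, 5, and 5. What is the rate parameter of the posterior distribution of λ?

Total count: 3 + 11 + 2 + 9 = 25.
Total exposure: 4 weeks.
After the first batch: Gamma(16 + 25, 18 + 4) = Gamma(41, 22).
Total count: 6 + 3 + 4 + 1 + 4 + 6 + 4 + 5 + 5 = 38.
Total exposure: 9 weeks.
After the second batch: Gamma(41 + 38, 22 + 9) = Gamma(79, 31).

31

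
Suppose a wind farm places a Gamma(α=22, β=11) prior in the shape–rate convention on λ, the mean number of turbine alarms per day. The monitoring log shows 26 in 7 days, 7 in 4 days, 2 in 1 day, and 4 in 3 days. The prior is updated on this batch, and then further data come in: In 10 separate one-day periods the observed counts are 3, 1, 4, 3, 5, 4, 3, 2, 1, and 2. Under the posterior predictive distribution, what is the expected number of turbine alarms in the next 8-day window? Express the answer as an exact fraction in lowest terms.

Total count: 26 + 7 + 2 + 4 = 39.
Total exposure: 7 + 4 + 1 + 3 = 15 days.
After the first batch: Gamma(22 + 39, 11 + 15) = Gamma(61, 26).
Total count: 3 + 1 + 4 + 3 + 5 + 4 + 3 + 2 + 1 + 2 = 28.
Total exposure: 10 days.
After the second batch: Gamma(61 + 28, 26 + 10) = Gamma(89, 36).
Predictive mean over an 8-day window = T·E[λ|data] = 8·89/36 = 178/9.

178/9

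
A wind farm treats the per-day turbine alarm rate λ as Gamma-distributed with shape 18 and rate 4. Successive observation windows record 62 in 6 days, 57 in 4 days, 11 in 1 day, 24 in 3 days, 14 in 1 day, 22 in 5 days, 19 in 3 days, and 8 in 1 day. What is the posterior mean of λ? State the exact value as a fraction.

Total count: 62 + 57 + 11 + 24 + 14 + 22 + 19 + 8 = 217.
Total exposure: 6 + 4 + 1 + 3 + 1 + 5 + 3 + 1 = 24 days.
Posterior: α' = 18 + 217 = 235, β' = 4 + 24 = 28.
Posterior mean = α'/β' = 235/28.

235/28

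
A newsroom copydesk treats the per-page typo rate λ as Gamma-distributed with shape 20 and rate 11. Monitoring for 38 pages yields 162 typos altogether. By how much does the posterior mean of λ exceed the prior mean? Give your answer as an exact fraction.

146/77

Total count 162 over total exposure 38 pages.
The Gamma prior is conjugate for the Poisson rate, so λ | data ~ Gamma(20+162, 11+38) = Gamma(182, 49).
Posterior mean = 182/49 = 26/7; prior mean = 20/11 = 20/11. Difference = 26/7 − 20/11 = 146/77.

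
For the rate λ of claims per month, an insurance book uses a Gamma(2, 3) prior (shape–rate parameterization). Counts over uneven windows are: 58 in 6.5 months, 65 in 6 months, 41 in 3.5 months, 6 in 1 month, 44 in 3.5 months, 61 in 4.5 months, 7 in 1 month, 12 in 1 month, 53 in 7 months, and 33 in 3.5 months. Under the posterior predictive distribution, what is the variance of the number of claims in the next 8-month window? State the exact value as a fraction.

592864/6561

Total count: 58 + 65 + 41 + 6 + 44 + 61 + 7 + 12 + 53 + 33 = 380.
Total exposure: 6.5 + 6 + 3.5 + 1 + 3.5 + 4.5 + 1 + 1 + 7 + 3.5 = 37.5 months.
Gamma(α, β) with Poisson data over total exposure Σt gives posterior Gamma(α+Σx, β+Σt) = Gamma(382, 81/2).
The posterior predictive for a window of length T is Negative Binomial with variance T·α'·(β'+T)/β'² = 8·382·(97/2)/(6561/4) = 592864/6561.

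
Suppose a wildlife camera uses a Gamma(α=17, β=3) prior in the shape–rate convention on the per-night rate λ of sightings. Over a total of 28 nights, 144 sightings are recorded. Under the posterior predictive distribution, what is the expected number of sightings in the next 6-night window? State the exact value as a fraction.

966/31

Total count 144 over total exposure 28 nights.
By Gamma–Poisson conjugacy, the posterior is Gamma(α + Σx, β + Σt) = Gamma(17 + 144, 3 + 28) = Gamma(161, 31).
Predictive mean over a 6-night window = T·E[λ|data] = 6·161/31 = 966/31.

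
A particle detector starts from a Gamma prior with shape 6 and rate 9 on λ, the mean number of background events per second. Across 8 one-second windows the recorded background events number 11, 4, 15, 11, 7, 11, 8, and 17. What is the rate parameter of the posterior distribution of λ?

Total count: 11 + 4 + 15 + 11 + 7 + 11 + 8 + 17 = 84.
Total exposure: 8 seconds.
Conjugate update: add total count to the shape and total exposure to the rate, giving Gamma(90, 17).

17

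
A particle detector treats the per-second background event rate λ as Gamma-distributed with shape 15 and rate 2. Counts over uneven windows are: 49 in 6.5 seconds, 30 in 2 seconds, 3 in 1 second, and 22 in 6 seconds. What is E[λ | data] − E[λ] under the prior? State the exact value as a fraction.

-7/10

Total count: 49 + 30 + 3 + 22 = 104.
Total exposure: 6.5 + 2 + 1 + 6 = 15.5 seconds.
Gamma(α, β) with Poisson data over total exposure Σt gives posterior Gamma(α+Σx, β+Σt) = Gamma(119, 35/2).
Posterior mean = 119/(35/2) = 34/5; prior mean = 15/2 = 15/2. Difference = 34/5 − 15/2 = -7/10.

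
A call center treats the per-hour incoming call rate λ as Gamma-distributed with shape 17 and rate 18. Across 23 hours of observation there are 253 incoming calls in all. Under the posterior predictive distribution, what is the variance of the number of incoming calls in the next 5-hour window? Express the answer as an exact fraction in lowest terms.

62100/1681

Total count 253 over total exposure 23 hours.
The Gamma prior is conjugate for the Poisson rate, so λ | data ~ Gamma(17+253, 18+23) = Gamma(270, 41).
The posterior predictive for a window of length T is Negative Binomial with variance T·α'·(β'+T)/β'² = 5·270·46/1681 = 62100/1681.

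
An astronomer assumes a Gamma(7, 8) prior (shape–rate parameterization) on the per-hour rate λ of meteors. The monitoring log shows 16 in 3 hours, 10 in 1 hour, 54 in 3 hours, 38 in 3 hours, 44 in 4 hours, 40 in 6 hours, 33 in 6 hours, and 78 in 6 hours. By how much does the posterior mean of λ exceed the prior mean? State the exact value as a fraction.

57/8

Total count: 16 + 10 + 54 + 38 + 44 + 40 + 33 + 78 = 313.
Total exposure: 3 + 1 + 3 + 3 + 4 + 6 + 6 + 6 = 32 hours.
Gamma(α, β) with Poisson data over total exposure Σt gives posterior Gamma(α+Σx, β+Σt) = Gamma(320, 40).
Posterior mean = 320/40 = 8; prior mean = 7/8 = 7/8. Difference = 8 − 7/8 = 57/8.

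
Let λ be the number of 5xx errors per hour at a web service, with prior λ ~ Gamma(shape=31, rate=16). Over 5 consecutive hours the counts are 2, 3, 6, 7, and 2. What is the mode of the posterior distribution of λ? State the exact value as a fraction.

50/21

Total count: 2 + 3 + 6 + 7 + 2 = 20.
Total exposure: 5 hours.
The Gamma prior is conjugate for the Poisson rate, so λ | data ~ Gamma(31+20, 16+5) = Gamma(51, 21).
Posterior mode = (α'−1)/β' = 50/21.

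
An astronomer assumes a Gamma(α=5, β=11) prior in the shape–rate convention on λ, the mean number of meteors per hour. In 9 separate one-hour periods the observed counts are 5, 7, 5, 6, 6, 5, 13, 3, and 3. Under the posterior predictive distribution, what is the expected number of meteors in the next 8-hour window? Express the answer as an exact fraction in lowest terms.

Total count: 5 + 7 + 5 + 6 + 6 + 5 + 13 + 3 + 3 = 53.
Total exposure: 9 hours.
Posterior: α' = 5 + 53 = 58, β' = 11 + 9 = 20.
Predictive mean over an 8-hour window = T·E[λ|data] = 8·58/20 = 116/5.

116/5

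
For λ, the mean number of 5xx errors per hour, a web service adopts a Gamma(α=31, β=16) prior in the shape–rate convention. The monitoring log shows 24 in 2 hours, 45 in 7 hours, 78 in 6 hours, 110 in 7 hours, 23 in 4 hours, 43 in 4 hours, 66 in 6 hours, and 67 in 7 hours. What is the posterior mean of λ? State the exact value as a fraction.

Total count: 24 + 45 + 78 + 110 + 23 + 43 + 66 + 67 = 456.
Total exposure: 2 + 7 + 6 + 7 + 4 + 4 + 6 + 7 = 43 hours.
Posterior: α' = 31 + 456 = 487, β' = 16 + 43 = 59.
Posterior mean = α'/β' = 487/59.

487/59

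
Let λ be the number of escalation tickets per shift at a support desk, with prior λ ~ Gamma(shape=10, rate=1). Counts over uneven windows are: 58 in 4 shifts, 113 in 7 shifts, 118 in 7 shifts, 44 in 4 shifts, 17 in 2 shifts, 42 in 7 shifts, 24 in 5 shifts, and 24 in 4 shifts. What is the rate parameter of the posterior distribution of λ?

41

Total count: 58 + 113 + 118 + 44 + 17 + 42 + 24 + 24 = 440.
Total exposure: 4 + 7 + 7 + 4 + 2 + 7 + 5 + 4 = 40 shifts.
Conjugate update: add total count to the shape and total exposure to the rate, giving Gamma(450, 41).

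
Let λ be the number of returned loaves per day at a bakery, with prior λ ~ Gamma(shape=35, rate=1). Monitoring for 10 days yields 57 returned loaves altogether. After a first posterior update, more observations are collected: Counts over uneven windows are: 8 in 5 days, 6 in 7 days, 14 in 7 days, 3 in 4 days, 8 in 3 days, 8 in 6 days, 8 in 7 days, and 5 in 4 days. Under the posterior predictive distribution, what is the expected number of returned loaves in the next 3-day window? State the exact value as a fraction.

76/9

Total count 57 over total exposure 10 days.
After the first batch: Gamma(35 + 57, 1 + 10) = Gamma(92, 11).
Total count: 8 + 6 + 14 + 3 + 8 + 8 + 8 + 5 = 60.
Total exposure: 5 + 7 + 7 + 4 + 3 + 6 + 7 + 4 = 43 days.
After the second batch: Gamma(92 + 60, 11 + 43) = Gamma(152, 54).
Predictive mean over a 3-day window = T·E[λ|data] = 3·152/54 = 76/9.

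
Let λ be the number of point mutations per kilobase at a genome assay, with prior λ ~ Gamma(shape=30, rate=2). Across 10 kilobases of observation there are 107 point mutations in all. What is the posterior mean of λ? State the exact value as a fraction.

Total count 107 over total exposure 10 kilobases.
Gamma(α, β) with Poisson data over total exposure Σt gives posterior Gamma(α+Σx, β+Σt) = Gamma(137, 12).
Posterior mean = α'/β' = 137/12.

137/12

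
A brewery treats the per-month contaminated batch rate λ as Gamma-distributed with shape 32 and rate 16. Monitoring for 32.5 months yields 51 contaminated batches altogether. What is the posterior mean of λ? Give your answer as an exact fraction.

166/97

Total count 51 over total exposure 32.5 months.
Gamma(α, β) with Poisson data over total exposure Σt gives posterior Gamma(α+Σx, β+Σt) = Gamma(83, 97/2).
Posterior mean = α'/β' = 83/(97/2) = 166/97.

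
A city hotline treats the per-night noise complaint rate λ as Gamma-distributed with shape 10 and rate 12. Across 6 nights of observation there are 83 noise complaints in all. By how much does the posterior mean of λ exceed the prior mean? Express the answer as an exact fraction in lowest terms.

Total count 83 over total exposure 6 nights.
The Gamma prior is conjugate for the Poisson rate, so λ | data ~ Gamma(10+83, 12+6) = Gamma(93, 18).
Posterior mean = 93/18 = 31/6; prior mean = 10/12 = 5/6. Difference = 31/6 − 5/6 = 13/3.

13/3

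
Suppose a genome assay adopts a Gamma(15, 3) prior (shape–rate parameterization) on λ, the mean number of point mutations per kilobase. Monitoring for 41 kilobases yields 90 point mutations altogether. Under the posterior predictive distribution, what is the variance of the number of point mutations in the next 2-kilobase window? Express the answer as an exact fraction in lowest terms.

Total count 90 over total exposure 41 kilobases.
Posterior: α' = 15 + 90 = 105, β' = 3 + 41 = 44.
The posterior predictive for a window of length T is Negative Binomial with variance T·α'·(β'+T)/β'² = 2·105·46/1936 = 2415/484.

2415/484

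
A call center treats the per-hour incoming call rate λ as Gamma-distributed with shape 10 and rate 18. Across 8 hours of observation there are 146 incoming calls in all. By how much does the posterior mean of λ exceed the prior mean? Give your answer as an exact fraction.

Total count 146 over total exposure 8 hours.
Gamma(α, β) with Poisson data over total exposure Σt gives posterior Gamma(α+Σx, β+Σt) = Gamma(156, 26).
Posterior mean = 156/26 = 6; prior mean = 10/18 = 5/9. Difference = 6 − 5/9 = 49/9.

49/9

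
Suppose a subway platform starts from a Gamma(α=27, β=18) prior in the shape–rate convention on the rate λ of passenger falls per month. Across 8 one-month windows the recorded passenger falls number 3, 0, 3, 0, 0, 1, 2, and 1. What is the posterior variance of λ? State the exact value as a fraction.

Total count: 3 + 0 + 3 + 0 + 0 + 1 + 2 + 1 = 10.
Total exposure: 8 months.
Conjugate update: add total count to the shape and total exposure to the rate, giving Gamma(37, 26).
Posterior variance = α'/β'² = 37/676.

37/676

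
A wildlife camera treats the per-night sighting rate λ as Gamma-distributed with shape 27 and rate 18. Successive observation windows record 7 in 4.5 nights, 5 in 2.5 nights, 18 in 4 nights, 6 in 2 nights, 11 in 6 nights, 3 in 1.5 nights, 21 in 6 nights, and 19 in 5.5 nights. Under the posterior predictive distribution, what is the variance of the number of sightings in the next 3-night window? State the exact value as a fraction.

Total count: 7 + 5 + 18 + 6 + 11 + 3 + 21 + 19 = 90.
Total exposure: 4.5 + 2.5 + 4 + 2 + 6 + 1.5 + 6 + 5.5 = 32 nights.
Posterior: α' = 27 + 90 = 117, β' = 18 + 32 = 50.
The posterior predictive for a window of length T is Negative Binomial with variance T·α'·(β'+T)/β'² = 3·117·53/2500 = 18603/2500.

18603/2500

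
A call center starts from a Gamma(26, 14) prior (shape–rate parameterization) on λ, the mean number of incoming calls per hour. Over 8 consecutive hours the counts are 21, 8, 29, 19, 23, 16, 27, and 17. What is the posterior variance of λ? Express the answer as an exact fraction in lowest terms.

93/242

Total count: 21 + 8 + 29 + 19 + 23 + 16 + 27 + 17 = 160.
Total exposure: 8 hours.
The Gamma prior is conjugate for the Poisson rate, so λ | data ~ Gamma(26+160, 14+8) = Gamma(186, 22).
Posterior variance = α'/β'² = 186/484 = 93/242.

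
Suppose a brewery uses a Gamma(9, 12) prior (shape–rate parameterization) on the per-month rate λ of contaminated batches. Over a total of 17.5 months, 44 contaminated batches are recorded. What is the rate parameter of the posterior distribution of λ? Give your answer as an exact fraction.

Total count 44 over total exposure 17.5 months.
Conjugate update: add total count to the shape and total exposure to the rate, giving Gamma(53, 59/2).

59/2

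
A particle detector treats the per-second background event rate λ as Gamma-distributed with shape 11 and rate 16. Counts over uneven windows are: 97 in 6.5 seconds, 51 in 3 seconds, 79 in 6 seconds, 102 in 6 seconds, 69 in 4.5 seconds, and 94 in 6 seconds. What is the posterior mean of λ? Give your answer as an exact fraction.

503/48

Total count: 97 + 51 + 79 + 102 + 69 + 94 = 492.
Total exposure: 6.5 + 3 + 6 + 6 + 4.5 + 6 = 32 seconds.
By Gamma–Poisson conjugacy, the posterior is Gamma(α + Σx, β + Σt) = Gamma(11 + 492, 16 + 32) = Gamma(503, 48).
Posterior mean = α'/β' = 503/48.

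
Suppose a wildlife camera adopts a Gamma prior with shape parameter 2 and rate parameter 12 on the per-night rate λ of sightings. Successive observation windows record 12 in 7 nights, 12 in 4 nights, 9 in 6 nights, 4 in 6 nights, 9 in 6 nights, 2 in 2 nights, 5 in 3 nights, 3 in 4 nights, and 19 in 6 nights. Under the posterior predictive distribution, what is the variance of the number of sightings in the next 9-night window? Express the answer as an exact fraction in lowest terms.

Total count: 12 + 12 + 9 + 4 + 9 + 2 + 5 + 3 + 19 = 75.
Total exposure: 7 + 4 + 6 + 6 + 6 + 2 + 3 + 4 + 6 = 44 nights.
Gamma(α, β) with Poisson data over total exposure Σt gives posterior Gamma(α+Σx, β+Σt) = Gamma(77, 56).
The posterior predictive for a window of length T is Negative Binomial with variance T·α'·(β'+T)/β'² = 9·77·65/3136 = 6435/448.

6435/448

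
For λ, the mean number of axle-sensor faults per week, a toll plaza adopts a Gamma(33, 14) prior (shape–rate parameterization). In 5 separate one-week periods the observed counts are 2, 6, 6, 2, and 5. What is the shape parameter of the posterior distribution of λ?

Total count: 2 + 6 + 6 + 2 + 5 = 21.
Total exposure: 5 weeks.
Gamma(α, β) with Poisson data over total exposure Σt gives posterior Gamma(α+Σx, β+Σt) = Gamma(54, 19).

54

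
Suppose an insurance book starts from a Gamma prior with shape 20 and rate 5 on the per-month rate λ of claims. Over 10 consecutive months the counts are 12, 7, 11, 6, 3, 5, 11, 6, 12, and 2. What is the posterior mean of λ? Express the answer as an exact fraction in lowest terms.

Total count: 12 + 7 + 11 + 6 + 3 + 5 + 11 + 6 + 12 + 2 = 75.
Total exposure: 10 months.
The Gamma prior is conjugate for the Poisson rate, so λ | data ~ Gamma(20+75, 5+10) = Gamma(95, 15).
Posterior mean = α'/β' = 95/15 = 19/3.

19/3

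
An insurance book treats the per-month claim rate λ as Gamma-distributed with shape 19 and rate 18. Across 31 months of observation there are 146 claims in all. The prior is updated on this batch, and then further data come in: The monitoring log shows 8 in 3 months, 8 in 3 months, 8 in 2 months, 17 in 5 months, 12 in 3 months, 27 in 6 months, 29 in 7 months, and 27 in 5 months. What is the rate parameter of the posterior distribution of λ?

Total count 146 over total exposure 31 months.
After the first batch: Gamma(19 + 146, 18 + 31) = Gamma(165, 49).
Total count: 8 + 8 + 8 + 17 + 12 + 27 + 29 + 27 = 136.
Total exposure: 3 + 3 + 2 + 5 + 3 + 6 + 7 + 5 = 34 months.
After the second batch: Gamma(165 + 136, 49 + 34) = Gamma(301, 83).

83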